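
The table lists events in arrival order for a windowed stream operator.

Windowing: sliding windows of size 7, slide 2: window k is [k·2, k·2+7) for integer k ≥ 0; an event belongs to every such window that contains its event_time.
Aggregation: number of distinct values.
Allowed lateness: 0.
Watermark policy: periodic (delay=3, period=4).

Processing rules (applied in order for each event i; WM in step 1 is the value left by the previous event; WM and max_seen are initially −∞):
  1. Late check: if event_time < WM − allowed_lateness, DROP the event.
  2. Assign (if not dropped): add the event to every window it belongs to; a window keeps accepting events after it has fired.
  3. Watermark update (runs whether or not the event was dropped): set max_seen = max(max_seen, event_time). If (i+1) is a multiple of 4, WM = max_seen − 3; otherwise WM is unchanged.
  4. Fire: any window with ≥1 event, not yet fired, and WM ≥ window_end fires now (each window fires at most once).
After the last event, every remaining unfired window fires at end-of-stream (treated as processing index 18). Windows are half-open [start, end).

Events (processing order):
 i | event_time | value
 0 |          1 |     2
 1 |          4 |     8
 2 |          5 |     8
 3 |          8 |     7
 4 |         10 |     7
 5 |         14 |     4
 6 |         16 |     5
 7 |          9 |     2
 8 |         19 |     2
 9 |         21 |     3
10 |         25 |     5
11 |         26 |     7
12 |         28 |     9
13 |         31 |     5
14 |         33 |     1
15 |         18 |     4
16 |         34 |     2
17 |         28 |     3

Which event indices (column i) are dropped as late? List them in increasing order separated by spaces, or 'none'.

i=0 t=1 v=2: → [0,7); WM=−∞
i=1 t=4 v=8: → [4,11),[2,9),[0,7); WM=−∞
i=2 t=5 v=8: → [4,11),[2,9),[0,7); WM=−∞
i=3 t=8 v=7: → [8,15),[6,13),[4,11),[2,9); WM=5
i=4 t=10 v=7: → [10,17),[8,15),[6,13),[4,11); WM=5
i=5 t=14 v=4: → [14,21),[12,19),[10,17),[8,15); WM=5
i=6 t=16 v=5: → [16,23),[14,21),[12,19),[10,17); WM=5
i=7 t=9 v=2: → [8,15),[6,13),[4,11); WM=13; [0,7) fires=2 [2,9) fires=2 [4,11) fires=3 [6,13) fires=2
i=8 t=19 v=2: → [18,25),[16,23),[14,21); WM=13
i=9 t=21 v=3: → [20,27),[18,25),[16,23); WM=13
i=10 t=25 v=5: → [24,31),[22,29),[20,27); WM=13
i=11 t=26 v=7: → [26,33),[24,31),[22,29),[20,27); WM=23; [8,15) fires=3 [10,17) fires=3 [12,19) fires=2 [14,21) fires=3 [16,23) fires=3
i=12 t=28 v=9: → [28,35),[26,33),[24,31),[22,29); WM=23
i=13 t=31 v=5: → [30,37),[28,35),[26,33); WM=23
i=14 t=33 v=1: → [32,39),[30,37),[28,35); WM=23
i=15 t=18 v=4: DROP (t<23-0); WM=30; [18,25) fires=2 [20,27) fires=3 [22,29) fires=3
i=16 t=34 v=2: → [34,41),[32,39),[30,37),[28,35); WM=30
i=17 t=28 v=3: DROP (t<30-0); WM=30

15 17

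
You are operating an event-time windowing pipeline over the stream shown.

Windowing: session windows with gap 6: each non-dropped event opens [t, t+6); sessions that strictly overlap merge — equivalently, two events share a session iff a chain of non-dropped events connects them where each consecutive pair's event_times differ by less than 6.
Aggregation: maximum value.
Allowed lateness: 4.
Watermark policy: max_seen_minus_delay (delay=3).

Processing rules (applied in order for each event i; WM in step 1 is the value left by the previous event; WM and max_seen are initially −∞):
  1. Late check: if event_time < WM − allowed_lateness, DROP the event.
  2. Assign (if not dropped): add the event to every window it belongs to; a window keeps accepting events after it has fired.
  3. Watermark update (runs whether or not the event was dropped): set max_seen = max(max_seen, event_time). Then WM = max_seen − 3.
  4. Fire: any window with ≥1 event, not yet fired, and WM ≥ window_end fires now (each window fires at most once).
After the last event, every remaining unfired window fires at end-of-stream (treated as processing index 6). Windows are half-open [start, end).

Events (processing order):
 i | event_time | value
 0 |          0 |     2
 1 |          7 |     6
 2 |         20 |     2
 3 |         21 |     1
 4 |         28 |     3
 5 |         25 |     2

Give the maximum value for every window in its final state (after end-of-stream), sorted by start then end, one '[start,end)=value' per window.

[0,6)=2 [7,13)=6 [20,34)=3

i=0 t=0 v=2: → [0,6); WM=-3
i=1 t=7 v=6: → [7,13); WM=4
i=2 t=20 v=2: → [20,26); WM=17
i=3 t=21 v=1: → [20,27); WM=18
i=4 t=28 v=3: → [28,34); WM=25
i=5 t=25 v=2: → [20,34); WM=25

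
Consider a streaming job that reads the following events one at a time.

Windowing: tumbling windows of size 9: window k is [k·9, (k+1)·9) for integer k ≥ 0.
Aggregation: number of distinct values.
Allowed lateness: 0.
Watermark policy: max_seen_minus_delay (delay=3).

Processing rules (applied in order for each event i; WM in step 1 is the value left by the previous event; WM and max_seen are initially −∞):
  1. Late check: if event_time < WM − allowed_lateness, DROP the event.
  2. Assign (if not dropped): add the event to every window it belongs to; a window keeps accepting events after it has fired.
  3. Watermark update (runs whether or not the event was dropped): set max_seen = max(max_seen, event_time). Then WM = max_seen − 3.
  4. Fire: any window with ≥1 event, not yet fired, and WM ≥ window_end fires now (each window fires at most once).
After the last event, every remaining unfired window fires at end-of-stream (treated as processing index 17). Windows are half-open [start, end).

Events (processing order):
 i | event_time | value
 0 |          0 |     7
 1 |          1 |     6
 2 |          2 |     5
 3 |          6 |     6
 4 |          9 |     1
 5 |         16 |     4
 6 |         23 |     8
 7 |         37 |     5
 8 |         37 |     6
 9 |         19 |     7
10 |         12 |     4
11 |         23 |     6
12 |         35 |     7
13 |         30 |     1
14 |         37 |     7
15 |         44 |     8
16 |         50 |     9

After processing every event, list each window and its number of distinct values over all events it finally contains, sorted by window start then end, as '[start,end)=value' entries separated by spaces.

i=0 t=0 v=7: → [0,9); WM=-3
i=1 t=1 v=6: → [0,9); WM=-2
i=2 t=2 v=5: → [0,9); WM=-1
i=3 t=6 v=6: → [0,9); WM=3
i=4 t=9 v=1: → [9,18); WM=6
i=5 t=16 v=4: → [9,18); WM=13; [0,9) fires=3
i=6 t=23 v=8: → [18,27); WM=20; [9,18) fires=2
i=7 t=37 v=5: → [36,45); WM=34; [18,27) fires=1
i=8 t=37 v=6: → [36,45); WM=34
i=9 t=19 v=7: DROP (t<34-0); WM=34
i=10 t=12 v=4: DROP (t<34-0); WM=34
i=11 t=23 v=6: DROP (t<34-0); WM=34
i=12 t=35 v=7: → [27,36); WM=34
i=13 t=30 v=1: DROP (t<34-0); WM=34
i=14 t=37 v=7: → [36,45); WM=34
i=15 t=44 v=8: → [36,45); WM=41; [27,36) fires=1
i=16 t=50 v=9: → [45,54); WM=47; [36,45) fires=4

[0,9)=3 [9,18)=2 [18,27)=1 [27,36)=1 [36,45)=4 [45,54)=1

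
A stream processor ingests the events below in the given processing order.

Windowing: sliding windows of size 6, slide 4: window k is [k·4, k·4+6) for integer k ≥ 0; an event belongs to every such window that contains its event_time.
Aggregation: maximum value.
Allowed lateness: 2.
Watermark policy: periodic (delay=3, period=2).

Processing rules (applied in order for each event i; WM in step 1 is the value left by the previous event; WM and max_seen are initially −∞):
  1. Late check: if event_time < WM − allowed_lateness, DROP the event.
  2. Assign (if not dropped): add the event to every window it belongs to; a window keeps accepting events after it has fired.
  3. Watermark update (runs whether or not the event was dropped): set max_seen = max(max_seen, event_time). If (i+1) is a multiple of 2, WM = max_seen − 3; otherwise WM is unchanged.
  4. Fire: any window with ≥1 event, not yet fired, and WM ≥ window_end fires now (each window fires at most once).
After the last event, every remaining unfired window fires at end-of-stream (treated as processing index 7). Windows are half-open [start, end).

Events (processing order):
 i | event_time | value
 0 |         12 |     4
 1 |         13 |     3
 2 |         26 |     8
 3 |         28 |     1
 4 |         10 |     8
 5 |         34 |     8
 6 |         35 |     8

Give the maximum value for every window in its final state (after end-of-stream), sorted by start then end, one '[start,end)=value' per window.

[8,14)=4 [12,18)=4 [24,30)=8 [28,34)=1 [32,38)=8

i=0 t=12 v=4: → [12,18),[8,14); WM=−∞
i=1 t=13 v=3: → [12,18),[8,14); WM=10
i=2 t=26 v=8: → [24,30); WM=10
i=3 t=28 v=1: → [28,34),[24,30); WM=25; [8,14) fires=4 [12,18) fires=4
i=4 t=10 v=8: DROP (t<25-2); WM=25
i=5 t=34 v=8: → [32,38); WM=31; [24,30) fires=8
i=6 t=35 v=8: → [32,38); WM=31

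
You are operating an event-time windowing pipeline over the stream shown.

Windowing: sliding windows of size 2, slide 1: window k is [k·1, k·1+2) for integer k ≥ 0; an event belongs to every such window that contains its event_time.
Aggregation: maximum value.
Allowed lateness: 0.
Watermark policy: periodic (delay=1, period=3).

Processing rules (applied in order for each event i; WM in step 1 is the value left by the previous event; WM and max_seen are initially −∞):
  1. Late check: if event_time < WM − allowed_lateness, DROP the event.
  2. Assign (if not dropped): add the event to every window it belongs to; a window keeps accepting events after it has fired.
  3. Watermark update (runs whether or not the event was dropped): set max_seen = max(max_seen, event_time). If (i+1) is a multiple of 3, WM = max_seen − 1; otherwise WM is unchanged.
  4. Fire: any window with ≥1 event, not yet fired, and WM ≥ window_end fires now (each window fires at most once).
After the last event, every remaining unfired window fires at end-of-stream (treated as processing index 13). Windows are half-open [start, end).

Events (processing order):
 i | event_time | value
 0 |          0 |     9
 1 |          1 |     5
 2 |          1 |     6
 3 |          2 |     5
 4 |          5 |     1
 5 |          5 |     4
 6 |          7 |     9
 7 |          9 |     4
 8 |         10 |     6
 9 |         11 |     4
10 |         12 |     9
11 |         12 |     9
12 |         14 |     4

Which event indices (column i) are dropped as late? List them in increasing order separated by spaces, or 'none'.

i=0 t=0 v=9: → [0,2); WM=−∞
i=1 t=1 v=5: → [1,3),[0,2); WM=−∞
i=2 t=1 v=6: → [1,3),[0,2); WM=0
i=3 t=2 v=5: → [2,4),[1,3); WM=0
i=4 t=5 v=1: → [5,7),[4,6); WM=0
i=5 t=5 v=4: → [5,7),[4,6); WM=4; [0,2) fires=9 [1,3) fires=6 [2,4) fires=5
i=6 t=7 v=9: → [7,9),[6,8); WM=4
i=7 t=9 v=4: → [9,11),[8,10); WM=4
i=8 t=10 v=6: → [10,12),[9,11); WM=9; [4,6) fires=4 [5,7) fires=4 [6,8) fires=9 [7,9) fires=9
i=9 t=11 v=4: → [11,13),[10,12); WM=9
i=10 t=12 v=9: → [12,14),[11,13); WM=9
i=11 t=12 v=9: → [12,14),[11,13); WM=11; [8,10) fires=4 [9,11) fires=6
i=12 t=14 v=4: → [14,16),[13,15); WM=11

none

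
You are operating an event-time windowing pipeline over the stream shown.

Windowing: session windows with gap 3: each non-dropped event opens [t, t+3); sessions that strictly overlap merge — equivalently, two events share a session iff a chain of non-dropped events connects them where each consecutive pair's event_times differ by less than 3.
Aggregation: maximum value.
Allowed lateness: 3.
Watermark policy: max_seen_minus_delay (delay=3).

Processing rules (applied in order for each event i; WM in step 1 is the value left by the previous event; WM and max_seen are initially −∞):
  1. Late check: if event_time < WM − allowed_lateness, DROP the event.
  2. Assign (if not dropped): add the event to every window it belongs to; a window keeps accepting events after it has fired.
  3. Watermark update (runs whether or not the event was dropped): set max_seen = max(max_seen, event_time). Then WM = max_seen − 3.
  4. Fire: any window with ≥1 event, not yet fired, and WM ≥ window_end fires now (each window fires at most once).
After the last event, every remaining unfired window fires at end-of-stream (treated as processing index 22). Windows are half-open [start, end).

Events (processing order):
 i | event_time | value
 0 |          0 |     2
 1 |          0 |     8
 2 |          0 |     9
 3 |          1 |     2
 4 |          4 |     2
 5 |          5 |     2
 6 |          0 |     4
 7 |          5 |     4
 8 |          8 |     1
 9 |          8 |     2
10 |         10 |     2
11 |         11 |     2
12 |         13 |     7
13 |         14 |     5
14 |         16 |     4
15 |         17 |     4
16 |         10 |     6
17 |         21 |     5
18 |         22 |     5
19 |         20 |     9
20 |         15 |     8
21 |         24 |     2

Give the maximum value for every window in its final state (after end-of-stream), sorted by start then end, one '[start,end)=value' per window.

i=0 t=0 v=2: → [0,3); WM=-3
i=1 t=0 v=8: → [0,3); WM=-3
i=2 t=0 v=9: → [0,3); WM=-3
i=3 t=1 v=2: → [0,4); WM=-2
i=4 t=4 v=2: → [4,7); WM=1
i=5 t=5 v=2: → [4,8); WM=2
i=6 t=0 v=4: → [0,4); WM=2
i=7 t=5 v=4: → [4,8); WM=2
i=8 t=8 v=1: → [8,11); WM=5
i=9 t=8 v=2: → [8,11); WM=5
i=10 t=10 v=2: → [8,13); WM=7
i=11 t=11 v=2: → [8,14); WM=8
i=12 t=13 v=7: → [8,16); WM=10
i=13 t=14 v=5: → [8,17); WM=11
i=14 t=16 v=4: → [8,19); WM=13
i=15 t=17 v=4: → [8,20); WM=14
i=16 t=10 v=6: DROP (t<14-3); WM=14
i=17 t=21 v=5: → [21,24); WM=18
i=18 t=22 v=5: → [21,25); WM=19
i=19 t=20 v=9: → [20,25); WM=19
i=20 t=15 v=8: DROP (t<19-3); WM=19
i=21 t=24 v=2: → [20,27); WM=21

[0,4)=9 [4,8)=4 [8,20)=7 [20,27)=9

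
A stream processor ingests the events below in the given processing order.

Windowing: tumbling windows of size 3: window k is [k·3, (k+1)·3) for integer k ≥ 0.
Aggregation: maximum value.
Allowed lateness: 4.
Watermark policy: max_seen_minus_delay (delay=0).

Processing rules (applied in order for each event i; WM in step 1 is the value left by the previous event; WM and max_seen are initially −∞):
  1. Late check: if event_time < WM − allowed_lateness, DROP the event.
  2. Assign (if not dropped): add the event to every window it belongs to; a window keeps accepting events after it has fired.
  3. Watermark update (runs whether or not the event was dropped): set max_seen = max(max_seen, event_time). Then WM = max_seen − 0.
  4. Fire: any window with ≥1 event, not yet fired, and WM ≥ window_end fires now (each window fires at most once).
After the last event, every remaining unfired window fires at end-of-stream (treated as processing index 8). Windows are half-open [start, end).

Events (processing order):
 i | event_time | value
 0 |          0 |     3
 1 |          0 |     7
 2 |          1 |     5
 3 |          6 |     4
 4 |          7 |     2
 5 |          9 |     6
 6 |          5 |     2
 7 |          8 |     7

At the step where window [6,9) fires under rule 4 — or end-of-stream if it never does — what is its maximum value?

4

i=0 t=0 v=3: → [0,3); WM=0
i=1 t=0 v=7: → [0,3); WM=0
i=2 t=1 v=5: → [0,3); WM=1
i=3 t=6 v=4: → [6,9); WM=6; [0,3) fires=7
i=4 t=7 v=2: → [6,9); WM=7
i=5 t=9 v=6: → [9,12); WM=9; [6,9) fires=4
i=6 t=5 v=2: → [3,6); WM=9; [3,6) fires=2
i=7 t=8 v=7: → [6,9); WM=9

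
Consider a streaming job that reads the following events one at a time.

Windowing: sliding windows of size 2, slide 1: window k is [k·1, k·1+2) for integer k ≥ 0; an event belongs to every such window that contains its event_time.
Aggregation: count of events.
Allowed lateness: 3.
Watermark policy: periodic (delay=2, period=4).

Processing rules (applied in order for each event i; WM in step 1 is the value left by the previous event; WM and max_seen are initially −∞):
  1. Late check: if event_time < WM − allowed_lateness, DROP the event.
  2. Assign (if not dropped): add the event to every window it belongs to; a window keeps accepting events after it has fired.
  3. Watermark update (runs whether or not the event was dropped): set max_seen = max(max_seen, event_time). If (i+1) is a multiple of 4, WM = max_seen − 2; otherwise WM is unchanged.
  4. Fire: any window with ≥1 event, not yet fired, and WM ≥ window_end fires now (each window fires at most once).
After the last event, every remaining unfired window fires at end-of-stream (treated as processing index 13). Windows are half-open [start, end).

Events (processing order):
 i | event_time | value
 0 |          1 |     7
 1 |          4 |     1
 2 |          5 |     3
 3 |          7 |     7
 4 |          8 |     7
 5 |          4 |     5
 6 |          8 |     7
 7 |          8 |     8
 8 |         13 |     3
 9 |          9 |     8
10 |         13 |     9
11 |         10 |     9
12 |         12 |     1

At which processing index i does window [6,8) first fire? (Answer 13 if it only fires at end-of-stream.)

11

i=0 t=1 v=7: → [1,3),[0,2); WM=−∞
i=1 t=4 v=1: → [4,6),[3,5); WM=−∞
i=2 t=5 v=3: → [5,7),[4,6); WM=−∞
i=3 t=7 v=7: → [7,9),[6,8); WM=5; [0,2) fires=1 [1,3) fires=1 [3,5) fires=1
i=4 t=8 v=7: → [8,10),[7,9); WM=5
i=5 t=4 v=5: → [4,6),[3,5); WM=5
i=6 t=8 v=7: → [8,10),[7,9); WM=5
i=7 t=8 v=8: → [8,10),[7,9); WM=6; [4,6) fires=3
i=8 t=13 v=3: → [13,15),[12,14); WM=6
i=9 t=9 v=8: → [9,11),[8,10); WM=6
i=10 t=13 v=9: → [13,15),[12,14); WM=6
i=11 t=10 v=9: → [10,12),[9,11); WM=11; [5,7) fires=1 [6,8) fires=1 [7,9) fires=4 [8,10) fires=4 [9,11) fires=2
i=12 t=12 v=1: → [12,14),[11,13); WM=11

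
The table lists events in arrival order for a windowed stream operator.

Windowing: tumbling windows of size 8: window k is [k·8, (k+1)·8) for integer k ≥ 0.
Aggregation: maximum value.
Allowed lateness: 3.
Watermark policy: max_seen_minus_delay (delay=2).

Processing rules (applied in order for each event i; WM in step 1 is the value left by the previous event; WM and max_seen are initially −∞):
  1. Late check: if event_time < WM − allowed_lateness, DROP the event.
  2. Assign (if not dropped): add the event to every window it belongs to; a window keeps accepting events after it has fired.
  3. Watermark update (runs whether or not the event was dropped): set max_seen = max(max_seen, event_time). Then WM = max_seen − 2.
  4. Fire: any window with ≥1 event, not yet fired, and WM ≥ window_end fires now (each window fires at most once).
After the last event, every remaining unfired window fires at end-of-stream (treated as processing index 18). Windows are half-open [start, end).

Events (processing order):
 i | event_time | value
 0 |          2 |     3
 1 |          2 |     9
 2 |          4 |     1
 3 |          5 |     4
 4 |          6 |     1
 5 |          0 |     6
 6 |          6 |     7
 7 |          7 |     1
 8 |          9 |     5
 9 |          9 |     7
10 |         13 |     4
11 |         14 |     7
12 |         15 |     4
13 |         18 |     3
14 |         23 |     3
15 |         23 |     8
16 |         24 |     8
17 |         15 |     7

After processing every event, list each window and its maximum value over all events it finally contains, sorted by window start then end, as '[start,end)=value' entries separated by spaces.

i=0 t=2 v=3: → [0,8); WM=0
i=1 t=2 v=9: → [0,8); WM=0
i=2 t=4 v=1: → [0,8); WM=2
i=3 t=5 v=4: → [0,8); WM=3
i=4 t=6 v=1: → [0,8); WM=4
i=5 t=0 v=6: DROP (t<4-3); WM=4
i=6 t=6 v=7: → [0,8); WM=4
i=7 t=7 v=1: → [0,8); WM=5
i=8 t=9 v=5: → [8,16); WM=7
i=9 t=9 v=7: → [8,16); WM=7
i=10 t=13 v=4: → [8,16); WM=11; [0,8) fires=9
i=11 t=14 v=7: → [8,16); WM=12
i=12 t=15 v=4: → [8,16); WM=13
i=13 t=18 v=3: → [16,24); WM=16; [8,16) fires=7
i=14 t=23 v=3: → [16,24); WM=21
i=15 t=23 v=8: → [16,24); WM=21
i=16 t=24 v=8: → [24,32); WM=22
i=17 t=15 v=7: DROP (t<22-3); WM=22

[0,8)=9 [8,16)=7 [16,24)=8 [24,32)=8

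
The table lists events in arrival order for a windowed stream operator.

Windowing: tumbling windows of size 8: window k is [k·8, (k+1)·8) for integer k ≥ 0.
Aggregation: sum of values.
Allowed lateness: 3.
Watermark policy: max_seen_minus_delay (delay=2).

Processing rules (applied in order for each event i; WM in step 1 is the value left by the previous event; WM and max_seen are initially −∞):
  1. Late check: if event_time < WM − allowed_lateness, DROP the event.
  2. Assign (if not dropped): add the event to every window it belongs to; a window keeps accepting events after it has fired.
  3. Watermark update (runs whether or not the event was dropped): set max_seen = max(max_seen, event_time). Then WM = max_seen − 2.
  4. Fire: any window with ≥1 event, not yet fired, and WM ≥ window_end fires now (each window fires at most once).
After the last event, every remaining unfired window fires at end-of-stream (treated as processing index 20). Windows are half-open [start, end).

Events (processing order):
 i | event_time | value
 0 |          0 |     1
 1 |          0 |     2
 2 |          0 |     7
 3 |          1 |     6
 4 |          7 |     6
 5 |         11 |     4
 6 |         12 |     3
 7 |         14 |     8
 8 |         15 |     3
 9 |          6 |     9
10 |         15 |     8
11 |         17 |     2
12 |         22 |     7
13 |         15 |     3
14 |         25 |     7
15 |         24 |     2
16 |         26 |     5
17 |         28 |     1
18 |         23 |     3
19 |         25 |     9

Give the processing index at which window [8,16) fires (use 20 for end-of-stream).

i=0 t=0 v=1: → [0,8); WM=-2
i=1 t=0 v=2: → [0,8); WM=-2
i=2 t=0 v=7: → [0,8); WM=-2
i=3 t=1 v=6: → [0,8); WM=-1
i=4 t=7 v=6: → [0,8); WM=5
i=5 t=11 v=4: → [8,16); WM=9; [0,8) fires=22
i=6 t=12 v=3: → [8,16); WM=10
i=7 t=14 v=8: → [8,16); WM=12
i=8 t=15 v=3: → [8,16); WM=13
i=9 t=6 v=9: DROP (t<13-3); WM=13
i=10 t=15 v=8: → [8,16); WM=13
i=11 t=17 v=2: → [16,24); WM=15
i=12 t=22 v=7: → [16,24); WM=20; [8,16) fires=26
i=13 t=15 v=3: DROP (t<20-3); WM=20
i=14 t=25 v=7: → [24,32); WM=23
i=15 t=24 v=2: → [24,32); WM=23
i=16 t=26 v=5: → [24,32); WM=24; [16,24) fires=9
i=17 t=28 v=1: → [24,32); WM=26
i=18 t=23 v=3: → [16,24); WM=26
i=19 t=25 v=9: → [24,32); WM=26

12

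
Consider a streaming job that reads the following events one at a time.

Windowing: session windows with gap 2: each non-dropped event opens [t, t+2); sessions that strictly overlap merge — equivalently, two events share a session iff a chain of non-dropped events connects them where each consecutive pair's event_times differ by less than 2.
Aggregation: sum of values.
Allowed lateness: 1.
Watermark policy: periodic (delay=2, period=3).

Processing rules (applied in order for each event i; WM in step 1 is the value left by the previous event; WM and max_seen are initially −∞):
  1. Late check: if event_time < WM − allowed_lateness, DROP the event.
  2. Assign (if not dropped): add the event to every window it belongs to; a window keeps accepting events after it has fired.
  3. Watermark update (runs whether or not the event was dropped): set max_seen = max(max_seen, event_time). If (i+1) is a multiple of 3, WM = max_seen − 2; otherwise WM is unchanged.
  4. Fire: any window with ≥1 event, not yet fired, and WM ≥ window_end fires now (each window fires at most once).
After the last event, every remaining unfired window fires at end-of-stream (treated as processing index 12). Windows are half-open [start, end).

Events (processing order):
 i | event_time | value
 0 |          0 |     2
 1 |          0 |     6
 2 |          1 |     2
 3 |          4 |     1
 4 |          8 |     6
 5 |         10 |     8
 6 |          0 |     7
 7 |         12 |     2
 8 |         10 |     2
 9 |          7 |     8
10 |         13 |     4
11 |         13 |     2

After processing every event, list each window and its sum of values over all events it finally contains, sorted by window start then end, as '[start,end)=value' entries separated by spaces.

i=0 t=0 v=2: → [0,2); WM=−∞
i=1 t=0 v=6: → [0,2); WM=−∞
i=2 t=1 v=2: → [0,3); WM=-1
i=3 t=4 v=1: → [4,6); WM=-1
i=4 t=8 v=6: → [8,10); WM=-1
i=5 t=10 v=8: → [10,12); WM=8
i=6 t=0 v=7: DROP (t<8-1); WM=8
i=7 t=12 v=2: → [12,14); WM=8
i=8 t=10 v=2: → [10,12); WM=10
i=9 t=7 v=8: DROP (t<10-1); WM=10
i=10 t=13 v=4: → [12,15); WM=10
i=11 t=13 v=2: → [12,15); WM=11

[0,3)=10 [4,6)=1 [8,10)=6 [10,12)=10 [12,15)=8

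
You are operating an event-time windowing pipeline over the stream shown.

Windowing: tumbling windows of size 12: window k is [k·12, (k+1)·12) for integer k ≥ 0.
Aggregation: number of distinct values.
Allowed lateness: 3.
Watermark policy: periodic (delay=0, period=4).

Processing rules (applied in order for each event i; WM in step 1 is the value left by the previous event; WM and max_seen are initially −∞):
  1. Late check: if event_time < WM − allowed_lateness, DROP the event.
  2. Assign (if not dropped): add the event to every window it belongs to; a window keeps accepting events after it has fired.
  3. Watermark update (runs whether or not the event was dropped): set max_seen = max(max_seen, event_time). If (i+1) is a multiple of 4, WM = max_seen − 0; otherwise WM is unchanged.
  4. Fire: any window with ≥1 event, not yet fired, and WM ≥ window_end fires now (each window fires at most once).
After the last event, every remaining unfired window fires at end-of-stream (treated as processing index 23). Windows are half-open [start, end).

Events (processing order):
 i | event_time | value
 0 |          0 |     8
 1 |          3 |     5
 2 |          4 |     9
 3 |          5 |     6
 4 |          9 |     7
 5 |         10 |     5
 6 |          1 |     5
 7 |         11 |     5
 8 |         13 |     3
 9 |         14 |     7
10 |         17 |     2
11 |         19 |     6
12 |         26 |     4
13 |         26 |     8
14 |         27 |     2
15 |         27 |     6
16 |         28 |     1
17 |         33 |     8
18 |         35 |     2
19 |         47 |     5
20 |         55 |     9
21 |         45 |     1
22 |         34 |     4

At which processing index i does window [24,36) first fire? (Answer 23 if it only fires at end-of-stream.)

i=0 t=0 v=8: → [0,12); WM=−∞
i=1 t=3 v=5: → [0,12); WM=−∞
i=2 t=4 v=9: → [0,12); WM=−∞
i=3 t=5 v=6: → [0,12); WM=5
i=4 t=9 v=7: → [0,12); WM=5
i=5 t=10 v=5: → [0,12); WM=5
i=6 t=1 v=5: DROP (t<5-3); WM=5
i=7 t=11 v=5: → [0,12); WM=11
i=8 t=13 v=3: → [12,24); WM=11
i=9 t=14 v=7: → [12,24); WM=11
i=10 t=17 v=2: → [12,24); WM=11
i=11 t=19 v=6: → [12,24); WM=19; [0,12) fires=5
i=12 t=26 v=4: → [24,36); WM=19
i=13 t=26 v=8: → [24,36); WM=19
i=14 t=27 v=2: → [24,36); WM=19
i=15 t=27 v=6: → [24,36); WM=27; [12,24) fires=4
i=16 t=28 v=1: → [24,36); WM=27
i=17 t=33 v=8: → [24,36); WM=27
i=18 t=35 v=2: → [24,36); WM=27
i=19 t=47 v=5: → [36,48); WM=47; [24,36) fires=5
i=20 t=55 v=9: → [48,60); WM=47
i=21 t=45 v=1: → [36,48); WM=47
i=22 t=34 v=4: DROP (t<47-3); WM=47

19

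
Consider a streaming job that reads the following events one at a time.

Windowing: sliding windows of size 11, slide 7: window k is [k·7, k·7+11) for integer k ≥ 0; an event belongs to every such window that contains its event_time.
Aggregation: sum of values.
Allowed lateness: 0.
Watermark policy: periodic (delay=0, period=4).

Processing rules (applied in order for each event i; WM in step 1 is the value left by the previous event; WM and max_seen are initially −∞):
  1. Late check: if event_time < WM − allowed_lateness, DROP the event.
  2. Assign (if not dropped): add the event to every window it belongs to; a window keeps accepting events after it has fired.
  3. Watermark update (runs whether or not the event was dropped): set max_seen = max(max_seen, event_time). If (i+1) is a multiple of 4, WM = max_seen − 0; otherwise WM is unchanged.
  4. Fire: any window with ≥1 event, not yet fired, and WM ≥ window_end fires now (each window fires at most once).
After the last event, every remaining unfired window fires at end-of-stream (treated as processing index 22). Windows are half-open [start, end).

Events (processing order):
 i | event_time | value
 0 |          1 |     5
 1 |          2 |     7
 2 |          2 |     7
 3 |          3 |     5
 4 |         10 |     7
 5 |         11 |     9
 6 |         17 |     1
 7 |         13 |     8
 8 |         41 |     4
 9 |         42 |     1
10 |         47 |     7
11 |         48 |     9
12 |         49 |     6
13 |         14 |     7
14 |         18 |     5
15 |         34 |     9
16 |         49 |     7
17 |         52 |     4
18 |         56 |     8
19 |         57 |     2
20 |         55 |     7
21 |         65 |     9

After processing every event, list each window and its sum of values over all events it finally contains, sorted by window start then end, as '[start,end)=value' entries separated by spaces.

[0,11)=31 [7,18)=25 [14,25)=1 [35,46)=5 [42,53)=34 [49,60)=27 [56,67)=19 [63,74)=9

i=0 t=1 v=5: → [0,11); WM=−∞
i=1 t=2 v=7: → [0,11); WM=−∞
i=2 t=2 v=7: → [0,11); WM=−∞
i=3 t=3 v=5: → [0,11); WM=3
i=4 t=10 v=7: → [7,18),[0,11); WM=3
i=5 t=11 v=9: → [7,18); WM=3
i=6 t=17 v=1: → [14,25),[7,18); WM=3
i=7 t=13 v=8: → [7,18); WM=17; [0,11) fires=31
i=8 t=41 v=4: → [35,46); WM=17
i=9 t=42 v=1: → [42,53),[35,46); WM=17
i=10 t=47 v=7: → [42,53); WM=17
i=11 t=48 v=9: → [42,53); WM=48; [7,18) fires=25 [14,25) fires=1 [35,46) fires=5
i=12 t=49 v=6: → [49,60),[42,53); WM=48
i=13 t=14 v=7: DROP (t<48-0); WM=48
i=14 t=18 v=5: DROP (t<48-0); WM=48
i=15 t=34 v=9: DROP (t<48-0); WM=49
i=16 t=49 v=7: → [49,60),[42,53); WM=49
i=17 t=52 v=4: → [49,60),[42,53); WM=49
i=18 t=56 v=8: → [56,67),[49,60); WM=49
i=19 t=57 v=2: → [56,67),[49,60); WM=57; [42,53) fires=34
i=20 t=55 v=7: DROP (t<57-0); WM=57
i=21 t=65 v=9: → [63,74),[56,67); WM=57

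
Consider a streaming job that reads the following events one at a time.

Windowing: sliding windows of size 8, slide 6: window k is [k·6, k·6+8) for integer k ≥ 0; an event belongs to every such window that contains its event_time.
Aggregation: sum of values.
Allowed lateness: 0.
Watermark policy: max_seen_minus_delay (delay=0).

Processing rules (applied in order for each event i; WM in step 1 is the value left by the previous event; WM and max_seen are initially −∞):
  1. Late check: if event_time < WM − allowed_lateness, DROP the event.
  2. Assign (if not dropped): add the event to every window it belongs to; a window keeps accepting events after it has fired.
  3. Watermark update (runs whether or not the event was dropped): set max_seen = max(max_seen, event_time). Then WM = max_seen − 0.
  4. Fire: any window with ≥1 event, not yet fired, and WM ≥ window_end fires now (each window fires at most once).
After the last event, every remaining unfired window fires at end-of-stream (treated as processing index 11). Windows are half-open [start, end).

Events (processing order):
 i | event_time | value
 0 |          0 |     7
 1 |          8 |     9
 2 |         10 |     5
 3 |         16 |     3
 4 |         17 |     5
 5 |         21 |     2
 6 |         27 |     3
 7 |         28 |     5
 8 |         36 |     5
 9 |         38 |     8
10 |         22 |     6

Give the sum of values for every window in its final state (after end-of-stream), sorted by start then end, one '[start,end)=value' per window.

i=0 t=0 v=7: → [0,8); WM=0
i=1 t=8 v=9: → [6,14); WM=8; [0,8) fires=7
i=2 t=10 v=5: → [6,14); WM=10
i=3 t=16 v=3: → [12,20); WM=16; [6,14) fires=14
i=4 t=17 v=5: → [12,20); WM=17
i=5 t=21 v=2: → [18,26); WM=21; [12,20) fires=8
i=6 t=27 v=3: → [24,32); WM=27; [18,26) fires=2
i=7 t=28 v=5: → [24,32); WM=28
i=8 t=36 v=5: → [36,44),[30,38); WM=36; [24,32) fires=8
i=9 t=38 v=8: → [36,44); WM=38; [30,38) fires=5
i=10 t=22 v=6: DROP (t<38-0); WM=38

[0,8)=7 [6,14)=14 [12,20)=8 [18,26)=2 [24,32)=8 [30,38)=5 [36,44)=13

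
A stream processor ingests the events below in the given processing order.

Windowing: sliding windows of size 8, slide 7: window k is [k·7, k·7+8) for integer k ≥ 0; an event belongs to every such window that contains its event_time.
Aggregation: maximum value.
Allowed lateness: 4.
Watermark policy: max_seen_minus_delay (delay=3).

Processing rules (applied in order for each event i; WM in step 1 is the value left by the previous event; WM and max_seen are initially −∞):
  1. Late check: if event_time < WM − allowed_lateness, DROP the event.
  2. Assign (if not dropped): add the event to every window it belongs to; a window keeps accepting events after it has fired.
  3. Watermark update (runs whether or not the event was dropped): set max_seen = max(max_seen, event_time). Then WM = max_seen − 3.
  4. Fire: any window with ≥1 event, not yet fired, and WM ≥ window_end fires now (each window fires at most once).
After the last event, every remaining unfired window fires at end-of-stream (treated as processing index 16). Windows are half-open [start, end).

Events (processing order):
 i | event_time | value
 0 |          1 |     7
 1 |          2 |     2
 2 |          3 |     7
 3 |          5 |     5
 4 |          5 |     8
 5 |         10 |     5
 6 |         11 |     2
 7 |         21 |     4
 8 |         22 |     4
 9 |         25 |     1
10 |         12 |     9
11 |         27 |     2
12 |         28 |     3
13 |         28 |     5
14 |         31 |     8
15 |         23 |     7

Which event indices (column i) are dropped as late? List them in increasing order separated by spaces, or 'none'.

10 15

i=0 t=1 v=7: → [0,8); WM=-2
i=1 t=2 v=2: → [0,8); WM=-1
i=2 t=3 v=7: → [0,8); WM=0
i=3 t=5 v=5: → [0,8); WM=2
i=4 t=5 v=8: → [0,8); WM=2
i=5 t=10 v=5: → [7,15); WM=7
i=6 t=11 v=2: → [7,15); WM=8; [0,8) fires=8
i=7 t=21 v=4: → [21,29),[14,22); WM=18; [7,15) fires=5
i=8 t=22 v=4: → [21,29); WM=19
i=9 t=25 v=1: → [21,29); WM=22; [14,22) fires=4
i=10 t=12 v=9: DROP (t<22-4); WM=22
i=11 t=27 v=2: → [21,29); WM=24
i=12 t=28 v=3: → [28,36),[21,29); WM=25
i=13 t=28 v=5: → [28,36),[21,29); WM=25
i=14 t=31 v=8: → [28,36); WM=28
i=15 t=23 v=7: DROP (t<28-4); WM=28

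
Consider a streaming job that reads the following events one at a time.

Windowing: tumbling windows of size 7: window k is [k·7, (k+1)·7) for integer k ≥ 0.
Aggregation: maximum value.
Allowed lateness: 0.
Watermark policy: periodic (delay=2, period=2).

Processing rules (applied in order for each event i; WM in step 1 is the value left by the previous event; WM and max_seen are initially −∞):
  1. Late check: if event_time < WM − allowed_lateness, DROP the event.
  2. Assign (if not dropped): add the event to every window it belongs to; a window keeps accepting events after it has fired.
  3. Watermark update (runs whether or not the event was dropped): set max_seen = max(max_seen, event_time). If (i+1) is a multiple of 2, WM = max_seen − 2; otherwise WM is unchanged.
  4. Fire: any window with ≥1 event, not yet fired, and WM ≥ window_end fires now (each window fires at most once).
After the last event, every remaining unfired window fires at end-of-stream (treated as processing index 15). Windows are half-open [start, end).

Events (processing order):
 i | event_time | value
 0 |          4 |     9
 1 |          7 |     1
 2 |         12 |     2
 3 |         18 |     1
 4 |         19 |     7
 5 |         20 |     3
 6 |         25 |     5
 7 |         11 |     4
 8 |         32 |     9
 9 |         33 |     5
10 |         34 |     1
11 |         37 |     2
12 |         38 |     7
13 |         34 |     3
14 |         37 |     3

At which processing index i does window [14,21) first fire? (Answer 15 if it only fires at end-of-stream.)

i=0 t=4 v=9: → [0,7); WM=−∞
i=1 t=7 v=1: → [7,14); WM=5
i=2 t=12 v=2: → [7,14); WM=5
i=3 t=18 v=1: → [14,21); WM=16; [0,7) fires=9 [7,14) fires=2
i=4 t=19 v=7: → [14,21); WM=16
i=5 t=20 v=3: → [14,21); WM=18
i=6 t=25 v=5: → [21,28); WM=18
i=7 t=11 v=4: DROP (t<18-0); WM=23; [14,21) fires=7
i=8 t=32 v=9: → [28,35); WM=23
i=9 t=33 v=5: → [28,35); WM=31; [21,28) fires=5
i=10 t=34 v=1: → [28,35); WM=31
i=11 t=37 v=2: → [35,42); WM=35; [28,35) fires=9
i=12 t=38 v=7: → [35,42); WM=35
i=13 t=34 v=3: DROP (t<35-0); WM=36
i=14 t=37 v=3: → [35,42); WM=36

7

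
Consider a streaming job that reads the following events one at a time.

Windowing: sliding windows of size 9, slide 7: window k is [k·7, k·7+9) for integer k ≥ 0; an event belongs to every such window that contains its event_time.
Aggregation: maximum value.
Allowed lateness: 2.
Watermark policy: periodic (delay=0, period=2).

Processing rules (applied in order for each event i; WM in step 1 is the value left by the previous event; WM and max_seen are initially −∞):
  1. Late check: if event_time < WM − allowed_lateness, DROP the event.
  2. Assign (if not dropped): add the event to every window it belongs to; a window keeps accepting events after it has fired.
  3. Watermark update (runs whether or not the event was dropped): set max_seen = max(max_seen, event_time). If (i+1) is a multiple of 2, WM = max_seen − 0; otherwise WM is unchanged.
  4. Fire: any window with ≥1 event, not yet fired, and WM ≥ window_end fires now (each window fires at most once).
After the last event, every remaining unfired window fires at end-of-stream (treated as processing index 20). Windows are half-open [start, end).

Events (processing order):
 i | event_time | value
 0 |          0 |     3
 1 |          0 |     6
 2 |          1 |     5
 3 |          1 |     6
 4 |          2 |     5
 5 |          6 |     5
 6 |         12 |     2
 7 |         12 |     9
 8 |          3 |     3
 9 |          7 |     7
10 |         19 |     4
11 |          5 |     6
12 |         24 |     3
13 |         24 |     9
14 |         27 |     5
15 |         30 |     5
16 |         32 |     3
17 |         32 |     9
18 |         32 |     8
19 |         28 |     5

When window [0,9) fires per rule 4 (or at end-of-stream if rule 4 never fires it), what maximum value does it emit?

i=0 t=0 v=3: → [0,9); WM=−∞
i=1 t=0 v=6: → [0,9); WM=0
i=2 t=1 v=5: → [0,9); WM=0
i=3 t=1 v=6: → [0,9); WM=1
i=4 t=2 v=5: → [0,9); WM=1
i=5 t=6 v=5: → [0,9); WM=6
i=6 t=12 v=2: → [7,16); WM=6
i=7 t=12 v=9: → [7,16); WM=12; [0,9) fires=6
i=8 t=3 v=3: DROP (t<12-2); WM=12
i=9 t=7 v=7: DROP (t<12-2); WM=12
i=10 t=19 v=4: → [14,23); WM=12
i=11 t=5 v=6: DROP (t<12-2); WM=19; [7,16) fires=9
i=12 t=24 v=3: → [21,30); WM=19
i=13 t=24 v=9: → [21,30); WM=24; [14,23) fires=4
i=14 t=27 v=5: → [21,30); WM=24
i=15 t=30 v=5: → [28,37); WM=30; [21,30) fires=9
i=16 t=32 v=3: → [28,37); WM=30
i=17 t=32 v=9: → [28,37); WM=32
i=18 t=32 v=8: → [28,37); WM=32
i=19 t=28 v=5: DROP (t<32-2); WM=32

6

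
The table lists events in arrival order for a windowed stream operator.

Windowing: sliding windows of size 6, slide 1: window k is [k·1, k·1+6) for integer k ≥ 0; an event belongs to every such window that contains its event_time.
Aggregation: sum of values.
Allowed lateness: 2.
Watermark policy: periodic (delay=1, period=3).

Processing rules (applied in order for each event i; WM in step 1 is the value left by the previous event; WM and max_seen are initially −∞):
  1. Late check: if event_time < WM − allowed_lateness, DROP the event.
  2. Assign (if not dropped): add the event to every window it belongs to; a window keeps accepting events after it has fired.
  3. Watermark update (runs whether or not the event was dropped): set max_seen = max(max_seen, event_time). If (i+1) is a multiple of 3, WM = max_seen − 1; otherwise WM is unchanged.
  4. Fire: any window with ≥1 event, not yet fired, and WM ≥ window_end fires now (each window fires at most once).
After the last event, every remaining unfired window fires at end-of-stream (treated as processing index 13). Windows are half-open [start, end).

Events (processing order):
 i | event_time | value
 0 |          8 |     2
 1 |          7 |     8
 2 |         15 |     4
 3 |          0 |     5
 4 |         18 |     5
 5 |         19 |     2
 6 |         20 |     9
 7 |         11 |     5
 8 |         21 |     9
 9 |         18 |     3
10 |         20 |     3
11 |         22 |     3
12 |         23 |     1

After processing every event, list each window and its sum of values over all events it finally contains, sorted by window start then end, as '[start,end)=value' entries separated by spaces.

i=0 t=8 v=2: → [8,14),[7,13),[6,12),[5,11),[4,10),[3,9); WM=−∞
i=1 t=7 v=8: → [7,13),[6,12),[5,11),[4,10),[3,9),[2,8); WM=−∞
i=2 t=15 v=4: → [15,21),[14,20),[13,19),[12,18),[11,17),[10,16); WM=14; [2,8) fires=8 [3,9) fires=10 [4,10) fires=10 [5,11) fires=10 [6,12) fires=10 [7,13) fires=10 [8,14) fires=2
i=3 t=0 v=5: DROP (t<14-2); WM=14
i=4 t=18 v=5: → [18,24),[17,23),[16,22),[15,21),[14,20),[13,19); WM=14
i=5 t=19 v=2: → [19,25),[18,24),[17,23),[16,22),[15,21),[14,20); WM=18; [10,16) fires=4 [11,17) fires=4 [12,18) fires=4
i=6 t=20 v=9: → [20,26),[19,25),[18,24),[17,23),[16,22),[15,21); WM=18
i=7 t=11 v=5: DROP (t<18-2); WM=18
i=8 t=21 v=9: → [21,27),[20,26),[19,25),[18,24),[17,23),[16,22); WM=20; [13,19) fires=9 [14,20) fires=11
i=9 t=18 v=3: → [18,24),[17,23),[16,22),[15,21),[14,20),[13,19); WM=20
i=10 t=20 v=3: → [20,26),[19,25),[18,24),[17,23),[16,22),[15,21); WM=20
i=11 t=22 v=3: → [22,28),[21,27),[20,26),[19,25),[18,24),[17,23); WM=21; [15,21) fires=26
i=12 t=23 v=1: → [23,29),[22,28),[21,27),[20,26),[19,25),[18,24); WM=21

[2,8)=8 [3,9)=10 [4,10)=10 [5,11)=10 [6,12)=10 [7,13)=10 [8,14)=2 [10,16)=4 [11,17)=4 [12,18)=4 [13,19)=12 [14,20)=14 [15,21)=26 [16,22)=31 [17,23)=34 [18,24)=35 [19,25)=27 [20,26)=25 [21,27)=13 [22,28)=4 [23,29)=1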